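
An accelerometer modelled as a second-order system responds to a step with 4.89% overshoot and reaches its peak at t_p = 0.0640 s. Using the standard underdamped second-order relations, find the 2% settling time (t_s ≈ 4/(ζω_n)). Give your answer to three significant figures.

The overshoot fixes ζ = −ln(OS)/√(π²+ln²(OS)) = 0.693.
From t_p = π/ω_d, ω_d = π/0.0640 = 49.1 rad/s, so ω_n = ω_d/√(1−ζ²) = 68.1 rad/s.
t_s ≈ 4/(ζω_n) = 4/(0.693·68.1) = 0.0848 s.

t_s ≈ 0.0848 s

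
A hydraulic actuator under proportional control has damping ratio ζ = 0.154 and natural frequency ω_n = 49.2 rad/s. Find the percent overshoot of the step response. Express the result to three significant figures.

For an underdamped second-order system, %OS = 100·exp(−πζ/√(1−ζ²)).
πζ/√(1−ζ²) = π·0.154/√(1−0.0237) = 0.4896, so %OS = 100·e^(−0.4896) = 61.3%.

%OS ≈ 61.3%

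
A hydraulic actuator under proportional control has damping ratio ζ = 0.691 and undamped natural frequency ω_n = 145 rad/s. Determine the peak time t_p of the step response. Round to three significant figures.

t_p ≈ 0.0300 s

The damped frequency is ω_d = ω_n√(1−ζ²) = 145·√(1−0.477) = 105 rad/s.
Peak time t_p = π/ω_d = π/105 = 0.0300 s.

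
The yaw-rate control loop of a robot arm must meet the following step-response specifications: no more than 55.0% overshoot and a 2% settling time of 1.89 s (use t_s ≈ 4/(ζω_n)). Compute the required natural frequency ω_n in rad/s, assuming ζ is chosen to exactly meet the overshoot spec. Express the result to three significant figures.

Inverting the overshoot relation: ζ = |ln 0.550|/√(π² + ln²0.550) = 0.187.
From t_s ≈ 4/(ζω_n): ω_n = 4/(ζ·t_s) = 4/(0.187·1.89) = 11.3 rad/s.

ω_n ≈ 11.3 rad/s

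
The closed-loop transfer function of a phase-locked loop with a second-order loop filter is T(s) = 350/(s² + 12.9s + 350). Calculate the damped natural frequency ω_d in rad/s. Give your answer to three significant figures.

ω_d ≈ 17.6 rad/s

Matching coefficients with s² + 2ζω_n s + ω_n² gives ω_n² = 350 ⇒ ω_n = 18.7 rad/s, and ζ = 12.9/(2ω_n) = 0.345.
ω_d = ω_n√(1−ζ²) = 17.6 rad/s.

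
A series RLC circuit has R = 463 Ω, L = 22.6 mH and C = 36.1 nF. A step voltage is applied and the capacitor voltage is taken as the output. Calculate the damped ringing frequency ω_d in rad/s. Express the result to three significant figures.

ω_d ≈ 33500 rad/s

For a series RLC circuit (capacitor voltage as output), ω_n = 1/√(LC) = 1/√(22.6 mH · 36.1 nF) = 35000 rad/s.
ζ = (R/2)·√(C/L) = (463/2)·√(36.1 nF/22.6 mH) = 0.293.
ω_d = ω_n√(1−ζ²) = 33500 rad/s.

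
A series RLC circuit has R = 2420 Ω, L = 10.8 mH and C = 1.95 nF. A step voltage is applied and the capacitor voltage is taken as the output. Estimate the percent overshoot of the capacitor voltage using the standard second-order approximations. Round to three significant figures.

For a series RLC circuit (capacitor voltage as output), ω_n = 1/√(LC) = 1/√(10.8 mH · 1.95 nF) = 218000 rad/s.
ζ = (R/2)·√(C/L) = (2420/2)·√(1.95 nF/10.8 mH) = 0.514.
%OS = 100 e^{−πζ/√(1−ζ²)} with ζ = 0.514 gives 15.2%.

%OS ≈ 15.2%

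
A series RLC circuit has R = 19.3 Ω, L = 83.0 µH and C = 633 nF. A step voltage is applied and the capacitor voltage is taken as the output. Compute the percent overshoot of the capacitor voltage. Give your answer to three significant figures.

For a series RLC circuit (capacitor voltage as output), ω_n = 1/√(LC) = 1/√(83.0 µH · 633 nF) = 138000 rad/s.
ζ = (R/2)·√(C/L) = (19.3/2)·√(633 nF/83.0 µH) = 0.843.
%OS = 100·exp(−πζ/√(1−ζ²)) = 0.731%.

%OS ≈ 0.731%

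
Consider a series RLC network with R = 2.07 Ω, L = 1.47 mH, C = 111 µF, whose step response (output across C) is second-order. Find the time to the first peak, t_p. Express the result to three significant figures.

t_p ≈ 0.00132 s

For a series RLC circuit (capacitor voltage as output), ω_n = 1/√(LC) = 1/√(1.47 mH · 111 µF) = 2480 rad/s.
ζ = (R/2)·√(C/L) = (2.07/2)·√(111 µF/1.47 mH) = 0.284.
The damped frequency ω_d = ω_n√(1−ζ²) = 2370 rad/s. t_p = π/ω_d = 0.00132 s.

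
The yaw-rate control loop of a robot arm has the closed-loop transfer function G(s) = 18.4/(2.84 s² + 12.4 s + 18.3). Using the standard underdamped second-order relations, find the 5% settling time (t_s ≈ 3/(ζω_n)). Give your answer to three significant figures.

Dividing through by 2.84: denominator becomes s² + 4.366 s + 6.444.
So ω_n = √6.444 = 2.54 rad/s and ζ = 4.366/(2·2.54) = 0.860.
t_s ≈ 3/(ζω_n) = 1.37 s.

t_s ≈ 1.37 s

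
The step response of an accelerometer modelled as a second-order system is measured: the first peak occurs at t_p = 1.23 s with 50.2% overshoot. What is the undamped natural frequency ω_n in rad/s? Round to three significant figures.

ζ from %OS: ζ = |ln 0.502|/√(π²+ln²0.502) = 0.214.
From t_p = π/ω_d, ω_d = π/1.23 = 2.55 rad/s, so ω_n = ω_d/√(1−ζ²) = 2.61 rad/s.

ω_n ≈ 2.61 rad/s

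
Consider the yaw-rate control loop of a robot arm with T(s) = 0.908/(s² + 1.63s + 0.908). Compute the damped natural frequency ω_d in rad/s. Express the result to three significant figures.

ω_d ≈ 0.494 rad/s

Comparing the denominator to s² + 2ζω_n s + ω_n²: ω_n = √0.908 = 0.953 rad/s, and 2ζω_n = 1.63 so ζ = 1.63/(2·0.953) = 0.855.
The damped frequency ω_d = ω_n√(1−ζ²) = 0.494 rad/s.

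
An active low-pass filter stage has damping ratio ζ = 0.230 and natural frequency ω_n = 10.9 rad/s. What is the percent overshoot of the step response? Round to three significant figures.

%OS ≈ 47.6%

For an underdamped second-order system, %OS = 100·exp(−πζ/√(1−ζ²)).
πζ/√(1−ζ²) = π·0.230/√(1−0.0529) = 0.7425, so %OS = 100·e^(−0.7425) = 47.6%.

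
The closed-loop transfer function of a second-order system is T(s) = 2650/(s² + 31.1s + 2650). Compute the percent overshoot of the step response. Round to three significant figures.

%OS ≈ 37.0%

Comparing the denominator to s² + 2ζω_n s + ω_n²: ω_n = √2650 = 51.5 rad/s, and 2ζω_n = 31.1 so ζ = 31.1/(2·51.5) = 0.302.
%OS = 100 e^{−πζ/√(1−ζ²)} with ζ = 0.302 gives 37.0%.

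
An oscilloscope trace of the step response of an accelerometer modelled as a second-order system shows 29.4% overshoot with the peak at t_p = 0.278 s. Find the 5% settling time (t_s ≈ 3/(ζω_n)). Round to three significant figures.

t_s ≈ 0.681 s

From the overshoot, ζ = −ln(OS)/√(π²+ln²(OS)) = 0.363.
From t_p = π/ω_d, ω_d = π/0.278 = 11.3 rad/s, so ω_n = ω_d/√(1−ζ²) = 12.1 rad/s.
t_s ≈ 3/(ζω_n) = 3/(0.363·12.1) = 0.681 s.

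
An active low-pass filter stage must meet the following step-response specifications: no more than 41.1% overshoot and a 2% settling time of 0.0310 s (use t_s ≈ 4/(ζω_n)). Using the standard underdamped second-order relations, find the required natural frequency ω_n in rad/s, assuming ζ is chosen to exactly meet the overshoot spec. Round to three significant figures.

ω_n ≈ 474 rad/s

From %OS = 100·exp(−πζ/√(1−ζ²)), invert to get ζ = −ln(OS)/√(π² + ln²(OS)) with OS = 0.411.
−ln 0.411 = 0.8892, so ζ = 0.8892/√(π² + 0.7906) = 0.272.
Then ω_n = 4/(ζ t_s) = 4/(0.272 × 0.0310) = 474 rad/s.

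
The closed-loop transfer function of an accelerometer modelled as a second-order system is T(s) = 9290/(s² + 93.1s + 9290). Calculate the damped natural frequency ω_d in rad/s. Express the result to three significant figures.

ω_d ≈ 84.4 rad/s

ω_n = √9290 = 96.4 rad/s; ζ = 93.1/(2·96.4) = 0.483.
ω_d = 96.4·√(1 − 0.483²) = 84.4 rad/s.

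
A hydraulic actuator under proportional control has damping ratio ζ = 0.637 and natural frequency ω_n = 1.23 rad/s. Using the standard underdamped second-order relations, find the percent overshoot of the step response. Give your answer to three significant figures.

%OS ≈ 7.46%

For an underdamped second-order system, %OS = 100·exp(−πζ/√(1−ζ²)).
πζ/√(1−ζ²) = π·0.637/√(1−0.406) = 2.596, so %OS = 100·e^(−2.596) = 7.46%.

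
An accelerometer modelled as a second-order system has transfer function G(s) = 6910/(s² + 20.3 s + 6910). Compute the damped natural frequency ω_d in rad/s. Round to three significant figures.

Matching coefficients with s² + 2ζω_n s + ω_n² gives ω_n² = 6910 ⇒ ω_n = 83.1 rad/s, and ζ = 20.3/(2ω_n) = 0.122.
ω_d = 83.1·√(1 − 0.122²) = 82.5 rad/s.

ω_d ≈ 82.5 rad/s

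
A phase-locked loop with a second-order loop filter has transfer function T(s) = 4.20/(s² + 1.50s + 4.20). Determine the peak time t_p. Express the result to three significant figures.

t_p ≈ 1.65 s

ω_n = √4.20 = 2.05 rad/s; ζ = 1.50/(2·2.05) = 0.366.
ω_d = 2.05·√(1 − 0.366²) = 1.91 rad/s. Then t_p = π/ω_d = 1.65 s.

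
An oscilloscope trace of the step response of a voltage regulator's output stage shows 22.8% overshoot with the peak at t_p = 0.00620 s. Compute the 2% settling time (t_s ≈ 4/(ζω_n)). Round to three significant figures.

t_s ≈ 0.0168 s

The overshoot fixes ζ = −ln(OS)/√(π²+ln²(OS)) = 0.426.
From t_p = π/ω_d, ω_d = π/0.00620 = 507 rad/s, so ω_n = ω_d/√(1−ζ²) = 560 rad/s.
t_s ≈ 4/(ζω_n) = 4/(0.426·560) = 0.0168 s.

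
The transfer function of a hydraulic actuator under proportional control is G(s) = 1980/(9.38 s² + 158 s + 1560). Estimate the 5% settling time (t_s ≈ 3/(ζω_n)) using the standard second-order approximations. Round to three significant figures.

t_s ≈ 0.356 s

Dividing through by 9.38: denominator becomes s² + 16.84 s + 166.3.
So ω_n = √166.3 = 12.9 rad/s and ζ = 16.84/(2·12.9) = 0.653.
t_s ≈ 3/(ζω_n) = 0.356 s.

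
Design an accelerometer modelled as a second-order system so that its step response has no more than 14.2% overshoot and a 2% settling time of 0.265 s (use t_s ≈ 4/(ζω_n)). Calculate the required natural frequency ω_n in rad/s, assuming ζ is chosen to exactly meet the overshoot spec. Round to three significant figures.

ω_n ≈ 28.6 rad/s

Inverting the overshoot relation: ζ = |ln 0.142|/√(π² + ln²0.142) = 0.528.
From t_s ≈ 4/(ζω_n): ω_n = 4/(ζ·t_s) = 4/(0.528·0.265) = 28.6 rad/s.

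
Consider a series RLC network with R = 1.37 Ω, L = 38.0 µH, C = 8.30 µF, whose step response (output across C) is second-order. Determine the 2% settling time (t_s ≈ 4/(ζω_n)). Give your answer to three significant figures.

For a series RLC circuit (capacitor voltage as output), ω_n = 1/√(LC) = 1/√(38.0 µH · 8.30 µF) = 56300 rad/s.
ζ = (R/2)·√(C/L) = (1.37/2)·√(8.30 µF/38.0 µH) = 0.320.
t_s ≈ 4/(ζω_n) = 0.000222 s.

t_s ≈ 0.000222 s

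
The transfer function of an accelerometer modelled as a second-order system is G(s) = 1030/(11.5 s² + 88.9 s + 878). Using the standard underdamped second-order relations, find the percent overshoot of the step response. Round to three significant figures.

%OS ≈ 21.2%

Dividing through by 11.5: denominator becomes s² + 7.730 s + 76.35.
So ω_n = √76.35 = 8.74 rad/s and ζ = 7.730/(2·8.74) = 0.442.
Overshoot: exp(−π·0.442/√(1−0.442²)) = 0.212, i.e. 21.2%.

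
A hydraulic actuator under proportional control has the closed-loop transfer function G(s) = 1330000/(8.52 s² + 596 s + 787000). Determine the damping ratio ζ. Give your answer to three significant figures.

Dividing through by 8.52: denominator becomes s² + 69.95 s + 92370.
So ω_n = √92370 = 304 rad/s and ζ = 69.95/(2·304) = 0.115.

ζ ≈ 0.115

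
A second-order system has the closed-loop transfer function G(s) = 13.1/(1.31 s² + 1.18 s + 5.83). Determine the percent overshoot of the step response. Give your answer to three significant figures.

%OS ≈ 50.3%

Dividing through by 1.31: denominator becomes s² + 0.9008 s + 4.450.
So ω_n = √4.450 = 2.11 rad/s and ζ = 0.9008/(2·2.11) = 0.213.
%OS = 100·exp(−πζ/√(1−ζ²)) = 50.3%.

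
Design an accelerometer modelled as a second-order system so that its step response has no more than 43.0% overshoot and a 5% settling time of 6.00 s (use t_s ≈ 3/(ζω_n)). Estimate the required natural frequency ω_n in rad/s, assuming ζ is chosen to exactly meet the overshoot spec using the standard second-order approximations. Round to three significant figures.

ζ = −ln(OS)/√(π² + (ln OS)²). With OS = 0.430, ln OS = −0.8440 and ζ = 0.8440/3.253 = 0.259.
From t_s ≈ 3/(ζω_n): ω_n = 3/(ζ·t_s) = 3/(0.259·6.00) = 1.93 rad/s.

ω_n ≈ 1.93 rad/s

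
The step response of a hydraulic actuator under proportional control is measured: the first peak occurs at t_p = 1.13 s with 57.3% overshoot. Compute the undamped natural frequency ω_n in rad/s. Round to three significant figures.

ω_n ≈ 2.82 rad/s

The overshoot fixes ζ = −ln(OS)/√(π²+ln²(OS)) = 0.175.
From t_p = π/ω_d, ω_d = π/1.13 = 2.78 rad/s, so ω_n = ω_d/√(1−ζ²) = 2.82 rad/s.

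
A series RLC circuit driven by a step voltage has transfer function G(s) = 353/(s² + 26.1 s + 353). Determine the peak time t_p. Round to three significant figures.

t_p ≈ 0.232 s

ω_n = √353 = 18.8 rad/s; ζ = 26.1/(2·18.8) = 0.695.
ω_d = ω_n√(1−ζ²) = 13.5 rad/s. Then t_p = π/ω_d = 0.232 s.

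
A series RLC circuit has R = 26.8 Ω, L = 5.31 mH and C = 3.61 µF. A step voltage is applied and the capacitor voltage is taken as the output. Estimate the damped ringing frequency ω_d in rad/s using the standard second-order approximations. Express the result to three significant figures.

For a series RLC circuit (capacitor voltage as output), ω_n = 1/√(LC) = 1/√(5.31 mH · 3.61 µF) = 7220 rad/s.
ζ = (R/2)·√(C/L) = (26.8/2)·√(3.61 µF/5.31 mH) = 0.349.
ω_d = ω_n√(1−ζ²) = 6770 rad/s.

ω_d ≈ 6770 rad/s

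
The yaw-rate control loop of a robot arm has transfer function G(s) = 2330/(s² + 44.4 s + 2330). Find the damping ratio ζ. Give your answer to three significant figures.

ω_n = √2330 = 48.3 rad/s; ζ = 44.4/(2·48.3) = 0.460.

ζ ≈ 0.460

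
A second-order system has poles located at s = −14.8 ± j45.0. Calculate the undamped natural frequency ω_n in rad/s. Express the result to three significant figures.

ω_n ≈ 47.4 rad/s

The poles are at −σ ± jω_d with σ = 14.8 and ω_d = 45.0, so ω_n = √(σ²+ω_d²) = 47.4 rad/s and ζ = σ/ω_n = 0.312.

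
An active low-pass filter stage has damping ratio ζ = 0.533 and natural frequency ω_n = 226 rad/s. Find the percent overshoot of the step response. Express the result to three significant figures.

For an underdamped second-order system, %OS = 100·exp(−πζ/√(1−ζ²)).
πζ/√(1−ζ²) = π·0.533/√(1−0.284) = 1.979, so %OS = 100·e^(−1.979) = 13.8%.

%OS ≈ 13.8%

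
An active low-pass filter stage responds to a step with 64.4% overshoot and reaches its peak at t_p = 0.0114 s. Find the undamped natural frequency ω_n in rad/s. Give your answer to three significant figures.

The overshoot fixes ζ = −ln(OS)/√(π²+ln²(OS)) = 0.139.
t_p = π/ω_d ⇒ ω_d = 276 rad/s; then ω_n = ω_d/√(1−ζ²) = 278 rad/s.

ω_n ≈ 278 rad/s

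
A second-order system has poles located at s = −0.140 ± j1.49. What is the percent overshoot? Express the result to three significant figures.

With σ = 0.140, ω_d = 1.49: ω_n = √(σ²+ω_d²) = 1.50 rad/s, ζ = σ/ω_n = 0.0935.
Overshoot: exp(−π·0.0935/√(1−0.0935²)) = 0.744, i.e. 74.4%.

%OS ≈ 74.4%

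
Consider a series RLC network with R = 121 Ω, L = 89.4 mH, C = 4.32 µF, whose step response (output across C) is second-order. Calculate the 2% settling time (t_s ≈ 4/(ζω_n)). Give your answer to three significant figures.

For a series RLC circuit (capacitor voltage as output), ω_n = 1/√(LC) = 1/√(89.4 mH · 4.32 µF) = 1610 rad/s.
ζ = (R/2)·√(C/L) = (121/2)·√(4.32 µF/89.4 mH) = 0.421.
t_s ≈ 4/(ζω_n) = 0.00591 s.

t_s ≈ 0.00591 s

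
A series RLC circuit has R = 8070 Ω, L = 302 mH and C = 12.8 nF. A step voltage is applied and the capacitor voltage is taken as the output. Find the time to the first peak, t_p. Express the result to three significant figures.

t_p ≈ 0.000351 s

For a series RLC circuit (capacitor voltage as output), ω_n = 1/√(LC) = 1/√(302 mH · 12.8 nF) = 16100 rad/s.
ζ = (R/2)·√(C/L) = (8070/2)·√(12.8 nF/302 mH) = 0.831.
ω_d = ω_n√(1−ζ²) = 8950 rad/s. t_p = π/ω_d = 0.000351 s.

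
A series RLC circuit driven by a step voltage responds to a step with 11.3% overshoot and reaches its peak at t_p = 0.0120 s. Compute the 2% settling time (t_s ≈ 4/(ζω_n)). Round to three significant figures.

t_s ≈ 0.0220 s

From the overshoot, ζ = −ln(OS)/√(π²+ln²(OS)) = 0.570.
From t_p = π/ω_d, ω_d = π/0.0120 = 262 rad/s, so ω_n = ω_d/√(1−ζ²) = 319 rad/s.
t_s ≈ 4/(ζω_n) = 4/(0.570·319) = 0.0220 s.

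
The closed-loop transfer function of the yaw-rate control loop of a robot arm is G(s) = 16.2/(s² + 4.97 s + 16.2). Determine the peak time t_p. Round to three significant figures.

Comparing the denominator to s² + 2ζω_n s + ω_n²: ω_n = √16.2 = 4.02 rad/s, and 2ζω_n = 4.97 so ζ = 4.97/(2·4.02) = 0.617.
ω_d = ω_n√(1−ζ²) = 3.17 rad/s. Then t_p = π/ω_d = 0.992 s.

t_p ≈ 0.992 s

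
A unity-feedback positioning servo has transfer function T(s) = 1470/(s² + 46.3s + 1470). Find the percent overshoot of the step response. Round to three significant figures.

Matching coefficients with s² + 2ζω_n s + ω_n² gives ω_n² = 1470 ⇒ ω_n = 38.3 rad/s, and ζ = 46.3/(2ω_n) = 0.604.
Overshoot: exp(−π·0.604/√(1−0.604²)) = 0.0926, i.e. 9.26%.

%OS ≈ 9.26%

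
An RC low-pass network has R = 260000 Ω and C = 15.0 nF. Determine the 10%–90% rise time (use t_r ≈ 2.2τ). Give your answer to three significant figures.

τ = RC = 260000 × 15.0 nF = 0.00390 s.
t_r ≈ 2.2τ = 0.00858 s.

t_r ≈ 0.00858 s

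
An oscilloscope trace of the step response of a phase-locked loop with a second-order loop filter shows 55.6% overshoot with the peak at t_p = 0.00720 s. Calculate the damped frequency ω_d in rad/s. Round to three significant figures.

ω_d ≈ 436 rad/s

t_p = π/ω_d, so ω_d = π/0.00720 = 436 rad/s.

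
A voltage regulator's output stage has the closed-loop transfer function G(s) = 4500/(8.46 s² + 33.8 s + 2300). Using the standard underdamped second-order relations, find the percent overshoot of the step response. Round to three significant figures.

Dividing through by 8.46: denominator becomes s² + 3.995 s + 271.9.
So ω_n = √271.9 = 16.5 rad/s and ζ = 3.995/(2·16.5) = 0.121.
%OS = 100 e^{−πζ/√(1−ζ²)} with ζ = 0.121 gives 68.2%.

%OS ≈ 68.2%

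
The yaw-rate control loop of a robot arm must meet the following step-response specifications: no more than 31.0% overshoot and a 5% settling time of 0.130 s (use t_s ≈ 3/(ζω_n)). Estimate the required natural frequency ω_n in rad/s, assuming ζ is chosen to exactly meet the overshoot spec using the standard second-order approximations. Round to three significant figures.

From %OS = 100·exp(−πζ/√(1−ζ²)), invert to get ζ = −ln(OS)/√(π² + ln²(OS)) with OS = 0.310.
−ln 0.310 = 1.171, so ζ = 1.171/√(π² + 1.372) = 0.349.
Then ω_n = 3/(ζ t_s) = 3/(0.349 × 0.130) = 66.1 rad/s.

ω_n ≈ 66.1 rad/s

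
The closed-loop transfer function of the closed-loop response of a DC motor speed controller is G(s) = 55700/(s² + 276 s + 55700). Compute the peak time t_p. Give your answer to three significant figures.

t_p ≈ 0.0164 s

Matching coefficients with s² + 2ζω_n s + ω_n² gives ω_n² = 55700 ⇒ ω_n = 236 rad/s, and ζ = 276/(2ω_n) = 0.585.
ω_d = 236·√(1 − 0.585²) = 191 rad/s. Then t_p = π/ω_d = 0.0164 s.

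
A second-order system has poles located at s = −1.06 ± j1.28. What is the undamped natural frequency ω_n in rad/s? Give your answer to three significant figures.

ω_n ≈ 1.66 rad/s

|pole| = ω_n = √(1.06² + 1.28²) = 1.66 rad/s; ζ = cos θ = σ/ω_n = 0.638.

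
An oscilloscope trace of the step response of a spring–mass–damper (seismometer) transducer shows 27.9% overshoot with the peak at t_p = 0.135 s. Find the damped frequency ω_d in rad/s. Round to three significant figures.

ω_d ≈ 23.3 rad/s

t_p = π/ω_d, so ω_d = π/0.135 = 23.3 rad/s.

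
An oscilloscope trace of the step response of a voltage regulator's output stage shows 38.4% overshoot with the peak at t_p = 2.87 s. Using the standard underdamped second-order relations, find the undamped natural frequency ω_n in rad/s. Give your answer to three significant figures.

The overshoot fixes ζ = −ln(OS)/√(π²+ln²(OS)) = 0.291.
t_p = π/ω_d ⇒ ω_d = 1.09 rad/s; then ω_n = ω_d/√(1−ζ²) = 1.14 rad/s.

ω_n ≈ 1.14 rad/s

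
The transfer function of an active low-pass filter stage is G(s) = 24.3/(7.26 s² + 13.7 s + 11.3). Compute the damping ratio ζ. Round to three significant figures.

ζ ≈ 0.756

Dividing through by 7.26: denominator becomes s² + 1.887 s + 1.556.
So ω_n = √1.556 = 1.25 rad/s and ζ = 1.887/(2·1.25) = 0.756.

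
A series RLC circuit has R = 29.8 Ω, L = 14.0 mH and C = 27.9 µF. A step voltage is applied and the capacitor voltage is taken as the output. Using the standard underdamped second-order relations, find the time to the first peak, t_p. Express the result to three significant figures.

t_p ≈ 0.00263 s

For a series RLC circuit (capacitor voltage as output), ω_n = 1/√(LC) = 1/√(14.0 mH · 27.9 µF) = 1600 rad/s.
ζ = (R/2)·√(C/L) = (29.8/2)·√(27.9 µF/14.0 mH) = 0.665.
ω_d = 1600·√(1 − 0.665²) = 1190 rad/s. t_p = π/ω_d = 0.00263 s.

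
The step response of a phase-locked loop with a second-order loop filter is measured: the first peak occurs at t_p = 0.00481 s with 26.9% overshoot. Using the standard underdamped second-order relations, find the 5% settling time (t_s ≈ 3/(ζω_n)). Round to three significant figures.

t_s ≈ 0.0110 s

From the overshoot, ζ = −ln(OS)/√(π²+ln²(OS)) = 0.386.
t_p = π/ω_d ⇒ ω_d = 653 rad/s; then ω_n = ω_d/√(1−ζ²) = 708 rad/s.
t_s ≈ 3/(ζω_n) = 3/(0.386·708) = 0.0110 s.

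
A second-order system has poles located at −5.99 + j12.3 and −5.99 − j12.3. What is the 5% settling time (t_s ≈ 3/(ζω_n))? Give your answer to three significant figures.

For poles at −σ ± jω_d, ζω_n = σ = 5.99, so t_s ≈ 3/σ = 0.501 s.

t_s ≈ 0.501 s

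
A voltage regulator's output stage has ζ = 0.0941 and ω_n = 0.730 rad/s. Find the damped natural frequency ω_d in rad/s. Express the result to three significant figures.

ω_d ≈ 0.727 rad/s

ω_d = ω_n√(1−ζ²) = 0.730·√0.991 = 0.727 rad/s.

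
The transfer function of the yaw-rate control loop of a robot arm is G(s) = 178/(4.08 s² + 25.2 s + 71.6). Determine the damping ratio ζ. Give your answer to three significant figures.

Dividing through by 4.08: denominator becomes s² + 6.176 s + 17.55.
So ω_n = √17.55 = 4.19 rad/s and ζ = 6.176/(2·4.19) = 0.737.

ζ ≈ 0.737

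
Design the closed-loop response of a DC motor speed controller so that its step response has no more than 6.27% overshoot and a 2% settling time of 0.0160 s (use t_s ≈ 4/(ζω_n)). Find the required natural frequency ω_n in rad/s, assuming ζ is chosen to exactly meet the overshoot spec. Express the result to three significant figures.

ζ = −ln(OS)/√(π² + (ln OS)²). With OS = 0.0627, ln OS = −2.769 and ζ = 2.769/4.188 = 0.661.
From t_s ≈ 4/(ζω_n): ω_n = 4/(ζ·t_s) = 4/(0.661·0.0160) = 378 rad/s.

ω_n ≈ 378 rad/s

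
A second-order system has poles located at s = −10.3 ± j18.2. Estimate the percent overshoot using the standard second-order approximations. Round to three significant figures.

%OS ≈ 16.9%

The poles are at −σ ± jω_d with σ = 10.3 and ω_d = 18.2, so ω_n = √(σ²+ω_d²) = 20.9 rad/s and ζ = σ/ω_n = 0.493.
Overshoot: exp(−π·0.493/√(1−0.493²)) = 0.169, i.e. 16.9%.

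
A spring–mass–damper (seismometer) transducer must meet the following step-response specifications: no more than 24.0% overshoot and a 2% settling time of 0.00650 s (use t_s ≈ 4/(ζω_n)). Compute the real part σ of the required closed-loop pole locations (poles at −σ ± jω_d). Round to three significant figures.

The settling-time spec alone fixes σ = ζω_n = 4/t_s = 4/0.00650 = 615.
(Overshoot then fixes ζ = 0.414 and hence ω_d = σ·√(1−ζ²)/ζ = 1350 rad/s.)

σ ≈ 615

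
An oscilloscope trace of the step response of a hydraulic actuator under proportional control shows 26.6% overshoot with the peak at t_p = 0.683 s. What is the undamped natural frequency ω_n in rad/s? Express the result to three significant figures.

The overshoot fixes ζ = −ln(OS)/√(π²+ln²(OS)) = 0.388.
t_p = π/ω_d ⇒ ω_d = 4.60 rad/s; then ω_n = ω_d/√(1−ζ²) = 4.99 rad/s.

ω_n ≈ 4.99 rad/s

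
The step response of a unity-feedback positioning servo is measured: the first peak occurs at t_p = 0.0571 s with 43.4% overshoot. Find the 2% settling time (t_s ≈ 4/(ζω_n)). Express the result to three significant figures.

The overshoot fixes ζ = −ln(OS)/√(π²+ln²(OS)) = 0.257.
t_p = π/ω_d ⇒ ω_d = 55.0 rad/s; then ω_n = ω_d/√(1−ζ²) = 56.9 rad/s.
t_s ≈ 4/(ζω_n) = 4/(0.257·56.9) = 0.274 s.

t_s ≈ 0.274 s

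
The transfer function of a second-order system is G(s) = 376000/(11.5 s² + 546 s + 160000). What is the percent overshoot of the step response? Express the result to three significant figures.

%OS ≈ 52.4%

Dividing through by 11.5: denominator becomes s² + 47.48 s + 13910.
So ω_n = √13910 = 118 rad/s and ζ = 47.48/(2·118) = 0.201.
Overshoot: exp(−π·0.201/√(1−0.201²)) = 0.524, i.e. 52.4%.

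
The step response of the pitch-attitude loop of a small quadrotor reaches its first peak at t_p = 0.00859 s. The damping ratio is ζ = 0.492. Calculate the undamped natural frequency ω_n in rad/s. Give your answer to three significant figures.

ω_n ≈ 420 rad/s

Peak time t_p = π/ω_d, so ω_d = π/t_p = π/0.00859 = 366 rad/s.
ω_n = ω_d/√(1−ζ²) = 366/√0.758 = 420 rad/s.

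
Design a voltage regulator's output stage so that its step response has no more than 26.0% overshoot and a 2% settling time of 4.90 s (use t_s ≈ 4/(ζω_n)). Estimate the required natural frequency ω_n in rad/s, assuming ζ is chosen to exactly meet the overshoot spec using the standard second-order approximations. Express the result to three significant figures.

ζ = −ln(OS)/√(π² + (ln OS)²). With OS = 0.260, ln OS = −1.347 and ζ = 1.347/3.418 = 0.394.
Then ω_n = 4/(ζ t_s) = 4/(0.394 × 4.90) = 2.07 rad/s.

ω_n ≈ 2.07 rad/s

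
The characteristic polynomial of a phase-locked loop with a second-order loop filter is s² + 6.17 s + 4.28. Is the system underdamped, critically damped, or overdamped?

a² − 4b = 21 > 0 (two distinct real roots); the system is overdamped.

overdamped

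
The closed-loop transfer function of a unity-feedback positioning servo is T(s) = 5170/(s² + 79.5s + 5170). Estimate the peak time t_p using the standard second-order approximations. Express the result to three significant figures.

t_p ≈ 0.0524 s

ω_n = √5170 = 71.9 rad/s; ζ = 79.5/(2·71.9) = 0.553.
ω_d = ω_n√(1−ζ²) = 59.9 rad/s. Then t_p = π/ω_d = 0.0524 s.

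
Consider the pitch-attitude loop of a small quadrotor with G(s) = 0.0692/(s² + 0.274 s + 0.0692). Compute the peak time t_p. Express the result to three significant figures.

t_p ≈ 14.0 s

Comparing the denominator to s² + 2ζω_n s + ω_n²: ω_n = √0.0692 = 0.263 rad/s, and 2ζω_n = 0.274 so ζ = 0.274/(2·0.263) = 0.521.
The damped frequency ω_d = ω_n√(1−ζ²) = 0.225 rad/s. Then t_p = π/ω_d = 14.0 s.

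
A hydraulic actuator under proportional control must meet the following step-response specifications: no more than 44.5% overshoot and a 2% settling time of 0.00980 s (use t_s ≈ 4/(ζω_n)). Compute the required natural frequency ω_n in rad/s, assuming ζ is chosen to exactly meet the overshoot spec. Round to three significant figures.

ω_n ≈ 1640 rad/s

Inverting the overshoot relation: ζ = |ln 0.445|/√(π² + ln²0.445) = 0.250.
From t_s ≈ 4/(ζω_n): ω_n = 4/(ζ·t_s) = 4/(0.250·0.00980) = 1640 rad/s.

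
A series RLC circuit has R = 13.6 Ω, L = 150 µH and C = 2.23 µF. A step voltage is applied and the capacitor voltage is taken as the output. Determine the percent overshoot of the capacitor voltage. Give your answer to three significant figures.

%OS ≈ 0.948%

For a series RLC circuit (capacitor voltage as output), ω_n = 1/√(LC) = 1/√(150 µH · 2.23 µF) = 54700 rad/s.
ζ = (R/2)·√(C/L) = (13.6/2)·√(2.23 µF/150 µH) = 0.829.
%OS = 100 e^{−πζ/√(1−ζ²)} with ζ = 0.829 gives 0.948%.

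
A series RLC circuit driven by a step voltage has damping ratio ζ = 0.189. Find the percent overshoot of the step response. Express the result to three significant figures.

For an underdamped second-order system, %OS = 100·exp(−πζ/√(1−ζ²)).
πζ/√(1−ζ²) = π·0.189/√(1−0.0357) = 0.6047, so %OS = 100·e^(−0.6047) = 54.6%.

%OS ≈ 54.6%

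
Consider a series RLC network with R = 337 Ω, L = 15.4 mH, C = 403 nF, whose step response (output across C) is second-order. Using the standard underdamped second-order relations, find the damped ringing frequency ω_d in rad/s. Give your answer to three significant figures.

For a series RLC circuit (capacitor voltage as output), ω_n = 1/√(LC) = 1/√(15.4 mH · 403 nF) = 12700 rad/s.
ζ = (R/2)·√(C/L) = (337/2)·√(403 nF/15.4 mH) = 0.862.
ω_d = ω_n√(1−ζ²) = 6440 rad/s.

ω_d ≈ 6440 rad/s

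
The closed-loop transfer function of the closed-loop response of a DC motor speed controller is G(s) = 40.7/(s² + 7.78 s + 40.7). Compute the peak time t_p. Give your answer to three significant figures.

t_p ≈ 0.621 s

Comparing the denominator to s² + 2ζω_n s + ω_n²: ω_n = √40.7 = 6.38 rad/s, and 2ζω_n = 7.78 so ζ = 7.78/(2·6.38) = 0.610.
The damped frequency ω_d = ω_n√(1−ζ²) = 5.06 rad/s. Then t_p = π/ω_d = 0.621 s.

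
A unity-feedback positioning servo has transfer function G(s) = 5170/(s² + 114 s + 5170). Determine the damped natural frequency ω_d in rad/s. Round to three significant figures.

ω_d ≈ 43.8 rad/s

Matching coefficients with s² + 2ζω_n s + ω_n² gives ω_n² = 5170 ⇒ ω_n = 71.9 rad/s, and ζ = 114/(2ω_n) = 0.793.
The damped frequency ω_d = ω_n√(1−ζ²) = 43.8 rad/s.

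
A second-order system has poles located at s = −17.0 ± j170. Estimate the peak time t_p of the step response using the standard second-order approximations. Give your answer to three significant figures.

t_p = π/ω_d with ω_d = 170 (the imaginary part), so t_p = 0.0185 s.

t_p ≈ 0.0185 s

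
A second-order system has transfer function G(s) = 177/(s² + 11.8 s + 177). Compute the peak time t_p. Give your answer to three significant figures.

Comparing the denominator to s² + 2ζω_n s + ω_n²: ω_n = √177 = 13.3 rad/s, and 2ζω_n = 11.8 so ζ = 11.8/(2·13.3) = 0.443.
ω_d = 13.3·√(1 − 0.443²) = 11.9 rad/s. Then t_p = π/ω_d = 0.263 s.

t_p ≈ 0.263 s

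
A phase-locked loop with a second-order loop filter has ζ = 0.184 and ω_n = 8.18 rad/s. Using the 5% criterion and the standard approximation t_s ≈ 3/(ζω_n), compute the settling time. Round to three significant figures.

t_s ≈ 1.99 s

t_s ≈ 3/(ζω_n) = 3/(0.184 × 8.18) = 1.99 s.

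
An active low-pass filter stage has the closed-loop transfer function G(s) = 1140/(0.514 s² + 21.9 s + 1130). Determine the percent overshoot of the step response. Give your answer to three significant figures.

%OS ≈ 20.1%

Dividing through by 0.514: denominator becomes s² + 42.61 s + 2198.
So ω_n = √2198 = 46.9 rad/s and ζ = 42.61/(2·46.9) = 0.454.
%OS = 100 e^{−πζ/√(1−ζ²)} with ζ = 0.454 gives 20.1%.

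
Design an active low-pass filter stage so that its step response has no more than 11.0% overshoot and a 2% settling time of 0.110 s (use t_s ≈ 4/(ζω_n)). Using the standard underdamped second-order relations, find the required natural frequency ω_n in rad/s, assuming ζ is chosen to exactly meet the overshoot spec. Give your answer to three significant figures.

ω_n ≈ 63.3 rad/s

ζ = −ln(OS)/√(π² + (ln OS)²). With OS = 0.110, ln OS = −2.207 and ζ = 2.207/3.839 = 0.575.
Then ω_n = 4/(ζ t_s) = 4/(0.575 × 0.110) = 63.3 rad/s.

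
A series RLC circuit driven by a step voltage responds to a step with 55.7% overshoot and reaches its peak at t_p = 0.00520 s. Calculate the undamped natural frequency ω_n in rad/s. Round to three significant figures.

From the overshoot, ζ = −ln(OS)/√(π²+ln²(OS)) = 0.183.
From t_p = π/ω_d, ω_d = π/0.00520 = 604 rad/s, so ω_n = ω_d/√(1−ζ²) = 615 rad/s.

ω_n ≈ 615 rad/s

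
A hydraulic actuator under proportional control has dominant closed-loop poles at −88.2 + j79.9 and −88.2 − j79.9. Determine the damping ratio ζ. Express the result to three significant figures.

With σ = 88.2, ω_d = 79.9: ω_n = √(σ²+ω_d²) = 119 rad/s, ζ = σ/ω_n = 0.741.

ζ ≈ 0.741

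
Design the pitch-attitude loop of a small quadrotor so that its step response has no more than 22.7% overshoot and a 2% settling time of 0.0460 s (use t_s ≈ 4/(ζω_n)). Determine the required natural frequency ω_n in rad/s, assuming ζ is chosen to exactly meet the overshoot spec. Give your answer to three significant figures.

ω_n ≈ 204 rad/s

Inverting the overshoot relation: ζ = |ln 0.227|/√(π² + ln²0.227) = 0.427.
Then ω_n = 4/(ζ t_s) = 4/(0.427 × 0.0460) = 204 rad/s.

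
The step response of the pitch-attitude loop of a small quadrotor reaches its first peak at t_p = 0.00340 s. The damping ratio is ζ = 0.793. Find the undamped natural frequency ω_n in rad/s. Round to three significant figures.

Peak time t_p = π/ω_d, so ω_d = π/t_p = π/0.00340 = 924 rad/s.
ω_n = ω_d/√(1−ζ²) = 924/√0.371 = 1520 rad/s.

ω_n ≈ 1520 rad/s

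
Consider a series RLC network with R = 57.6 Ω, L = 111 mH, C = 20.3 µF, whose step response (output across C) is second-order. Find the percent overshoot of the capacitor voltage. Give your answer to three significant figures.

%OS ≈ 26.5%

For a series RLC circuit (capacitor voltage as output), ω_n = 1/√(LC) = 1/√(111 mH · 20.3 µF) = 666 rad/s.
ζ = (R/2)·√(C/L) = (57.6/2)·√(20.3 µF/111 mH) = 0.389.
%OS = 100 e^{−πζ/√(1−ζ²)} with ζ = 0.389 gives 26.5%.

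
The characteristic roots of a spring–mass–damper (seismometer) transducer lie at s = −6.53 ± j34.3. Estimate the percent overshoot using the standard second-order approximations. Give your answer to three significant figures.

%OS ≈ 55.0%

|pole| = ω_n = √(6.53² + 34.3²) = 34.9 rad/s; ζ = cos θ = σ/ω_n = 0.187.
Overshoot: exp(−π·0.187/√(1−0.187²)) = 0.550, i.e. 55.0%.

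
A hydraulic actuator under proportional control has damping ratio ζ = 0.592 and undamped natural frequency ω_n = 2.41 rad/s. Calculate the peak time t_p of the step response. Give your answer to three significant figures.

t_p ≈ 1.62 s

The damped frequency is ω_d = ω_n√(1−ζ²) = 2.41·√(1−0.350) = 1.94 rad/s.
Peak time t_p = π/ω_d = π/1.94 = 1.62 s.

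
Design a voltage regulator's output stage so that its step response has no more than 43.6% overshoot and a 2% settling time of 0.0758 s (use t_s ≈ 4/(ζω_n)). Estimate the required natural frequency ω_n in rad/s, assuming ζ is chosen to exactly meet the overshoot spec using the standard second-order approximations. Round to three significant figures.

ζ = −ln(OS)/√(π² + (ln OS)²). With OS = 0.436, ln OS = −0.8301 and ζ = 0.8301/3.249 = 0.255.
From t_s ≈ 4/(ζω_n): ω_n = 4/(ζ·t_s) = 4/(0.255·0.0758) = 207 rad/s.

ω_n ≈ 207 rad/s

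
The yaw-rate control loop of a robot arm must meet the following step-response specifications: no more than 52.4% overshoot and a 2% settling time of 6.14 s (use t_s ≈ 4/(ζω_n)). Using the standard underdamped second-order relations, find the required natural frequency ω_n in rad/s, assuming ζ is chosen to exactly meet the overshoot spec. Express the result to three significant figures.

ω_n ≈ 3.23 rad/s

ζ = −ln(OS)/√(π² + (ln OS)²). With OS = 0.524, ln OS = −0.6463 and ζ = 0.6463/3.207 = 0.201.
Then ω_n = 4/(ζ t_s) = 4/(0.201 × 6.14) = 3.23 rad/s.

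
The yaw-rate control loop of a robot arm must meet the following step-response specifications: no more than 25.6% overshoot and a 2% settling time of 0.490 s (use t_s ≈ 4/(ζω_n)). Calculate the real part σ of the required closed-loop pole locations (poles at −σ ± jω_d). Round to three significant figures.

The settling-time spec alone fixes σ = ζω_n = 4/t_s = 4/0.490 = 8.16.
(Overshoot then fixes ζ = 0.398 and hence ω_d = σ·√(1−ζ²)/ζ = 18.8 rad/s.)

σ ≈ 8.16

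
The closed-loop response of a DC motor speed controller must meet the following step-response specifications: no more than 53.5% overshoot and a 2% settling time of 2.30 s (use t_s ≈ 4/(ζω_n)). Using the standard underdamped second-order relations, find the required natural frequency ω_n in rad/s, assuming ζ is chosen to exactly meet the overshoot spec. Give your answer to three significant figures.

ζ = −ln(OS)/√(π² + (ln OS)²). With OS = 0.535, ln OS = −0.6255 and ζ = 0.6255/3.203 = 0.195.
From t_s ≈ 4/(ζω_n): ω_n = 4/(ζ·t_s) = 4/(0.195·2.30) = 8.91 rad/s.

ω_n ≈ 8.91 rad/s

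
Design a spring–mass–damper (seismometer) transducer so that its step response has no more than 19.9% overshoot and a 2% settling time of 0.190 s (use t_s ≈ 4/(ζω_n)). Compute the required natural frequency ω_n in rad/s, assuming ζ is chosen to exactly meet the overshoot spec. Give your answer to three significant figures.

From %OS = 100·exp(−πζ/√(1−ζ²)), invert to get ζ = −ln(OS)/√(π² + ln²(OS)) with OS = 0.199.
−ln 0.199 = 1.614, so ζ = 1.614/√(π² + 2.606) = 0.457.
From t_s ≈ 4/(ζω_n): ω_n = 4/(ζ·t_s) = 4/(0.457·0.190) = 46.1 rad/s.

ω_n ≈ 46.1 rad/s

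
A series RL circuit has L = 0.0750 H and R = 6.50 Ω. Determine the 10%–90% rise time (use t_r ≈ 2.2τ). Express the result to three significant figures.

t_r ≈ 0.0254 s

τ = L/R = 0.0750/6.50 = 0.0115 s.
t_r ≈ 2.2τ = 0.0254 s.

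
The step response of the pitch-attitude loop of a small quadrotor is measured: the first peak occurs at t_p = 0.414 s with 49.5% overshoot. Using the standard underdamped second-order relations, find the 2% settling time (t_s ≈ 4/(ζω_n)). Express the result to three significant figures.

t_s ≈ 2.35 s

ζ from %OS: ζ = |ln 0.495|/√(π²+ln²0.495) = 0.218.
From t_p = π/ω_d, ω_d = π/0.414 = 7.59 rad/s, so ω_n = ω_d/√(1−ζ²) = 7.78 rad/s.
t_s ≈ 4/(ζω_n) = 4/(0.218·7.78) = 2.35 s.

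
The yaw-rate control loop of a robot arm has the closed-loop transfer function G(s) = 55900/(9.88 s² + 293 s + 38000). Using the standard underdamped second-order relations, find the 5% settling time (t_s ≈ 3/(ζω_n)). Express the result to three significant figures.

t_s ≈ 0.202 s

Dividing through by 9.88: denominator becomes s² + 29.66 s + 3846.
So ω_n = √3846 = 62.0 rad/s and ζ = 29.66/(2·62.0) = 0.239.
t_s ≈ 3/(ζω_n) = 0.202 s.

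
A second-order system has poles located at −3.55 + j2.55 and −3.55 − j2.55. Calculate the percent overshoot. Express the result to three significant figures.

With σ = 3.55, ω_d = 2.55: ω_n = √(σ²+ω_d²) = 4.37 rad/s, ζ = σ/ω_n = 0.812.
Overshoot: exp(−π·0.812/√(1−0.812²)) = 0.0126, i.e. 1.26%.

%OS ≈ 1.26%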